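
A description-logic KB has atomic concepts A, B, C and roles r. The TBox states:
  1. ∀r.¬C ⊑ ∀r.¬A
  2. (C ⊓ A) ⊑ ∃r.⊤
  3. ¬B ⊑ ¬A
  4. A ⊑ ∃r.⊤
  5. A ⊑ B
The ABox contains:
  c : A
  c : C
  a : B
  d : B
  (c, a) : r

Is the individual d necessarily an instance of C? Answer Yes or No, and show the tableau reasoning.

No

1. d : C?  L(d) = {B} ∪ {¬C}
   open: L(d) ⊇ {B, ¬A, ¬C, ∃r.C} (+ ∃-successors) — d ∉ C possible
2. Hence d : C: not entailed.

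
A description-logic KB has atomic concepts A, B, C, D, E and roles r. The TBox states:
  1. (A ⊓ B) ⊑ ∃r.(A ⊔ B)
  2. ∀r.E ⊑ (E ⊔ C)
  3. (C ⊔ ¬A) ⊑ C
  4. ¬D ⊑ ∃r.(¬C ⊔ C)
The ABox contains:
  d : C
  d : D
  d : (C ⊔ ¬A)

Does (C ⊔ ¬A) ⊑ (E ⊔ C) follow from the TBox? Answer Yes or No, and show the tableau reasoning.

1. (C ⊔ ¬A) ⊑ (E ⊔ C)  ⇔  ((C ⊔ ¬A) ⊓ (¬E ⊓ ¬C)) unsat w.r.t. T
   all branches close; clash {C, ¬C} at x₀
2. Hence (C ⊔ ¬A) ⊑ (E ⊔ C): entailed.

Yes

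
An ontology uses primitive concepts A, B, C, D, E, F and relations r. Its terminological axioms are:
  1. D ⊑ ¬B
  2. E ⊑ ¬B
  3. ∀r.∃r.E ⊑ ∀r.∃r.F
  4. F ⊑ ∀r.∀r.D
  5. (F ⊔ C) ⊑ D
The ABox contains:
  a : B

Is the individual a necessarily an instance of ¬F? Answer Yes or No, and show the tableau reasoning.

Yes

1. a : ¬F?  L(a) = {B} ∪ {F}
   clash {B, ¬B} at a — a ∈ ¬F
2. Hence a : ¬F: entailed.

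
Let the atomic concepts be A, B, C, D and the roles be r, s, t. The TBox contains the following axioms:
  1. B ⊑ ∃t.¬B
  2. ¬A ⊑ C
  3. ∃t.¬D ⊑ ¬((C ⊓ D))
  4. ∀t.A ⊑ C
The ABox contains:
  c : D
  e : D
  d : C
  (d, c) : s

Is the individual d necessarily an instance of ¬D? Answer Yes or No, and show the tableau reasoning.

No

1. d : ¬D?  L(d) = {C} ∪ {D}
   open: L(d) ⊇ {C, D, ¬B, ∀t.D} — d ∉ ¬D possible
2. Hence d : ¬D: not entailed.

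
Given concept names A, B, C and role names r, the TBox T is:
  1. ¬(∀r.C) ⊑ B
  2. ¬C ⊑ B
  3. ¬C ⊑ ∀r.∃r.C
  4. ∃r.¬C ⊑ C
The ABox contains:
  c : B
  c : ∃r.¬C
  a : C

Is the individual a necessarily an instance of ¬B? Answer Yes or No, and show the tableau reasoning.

No

1. a : ¬B?  L(a) = {C} ∪ {B}
   open: L(a) ⊇ {B, C} — a ∉ ¬B possible
2. Hence a : ¬B: not entailed.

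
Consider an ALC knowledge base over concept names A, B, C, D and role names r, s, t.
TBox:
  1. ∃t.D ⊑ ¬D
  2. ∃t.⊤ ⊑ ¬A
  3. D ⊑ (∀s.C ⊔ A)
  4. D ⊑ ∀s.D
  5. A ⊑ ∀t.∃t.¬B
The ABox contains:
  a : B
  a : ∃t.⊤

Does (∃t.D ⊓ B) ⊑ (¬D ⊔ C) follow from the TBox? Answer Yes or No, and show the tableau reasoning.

Yes

1. (∃t.D ⊓ B) ⊑ (¬D ⊔ C)  ⇔  ((∃t.D ⊓ B) ⊓ (D ⊓ ¬C)) unsat w.r.t. T
   all branches close; clash {A, ¬A} at x₀
2. Hence (∃t.D ⊓ B) ⊑ (¬D ⊔ C): entailed.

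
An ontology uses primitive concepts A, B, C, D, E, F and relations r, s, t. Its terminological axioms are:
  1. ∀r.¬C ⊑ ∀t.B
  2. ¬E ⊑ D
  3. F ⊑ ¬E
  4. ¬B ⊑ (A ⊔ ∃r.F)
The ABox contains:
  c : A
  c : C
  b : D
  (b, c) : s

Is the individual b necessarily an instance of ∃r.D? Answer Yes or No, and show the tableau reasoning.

No

1. b : ∃r.D?  L(b) = {D} ∪ {∀r.¬D}
   open: L(b) ⊇ {B, D, ¬F, ∀r.¬D, ∃r.C} (+ ∃-successors) — b ∉ ∃r.D possible
2. Hence b : ∃r.D: not entailed.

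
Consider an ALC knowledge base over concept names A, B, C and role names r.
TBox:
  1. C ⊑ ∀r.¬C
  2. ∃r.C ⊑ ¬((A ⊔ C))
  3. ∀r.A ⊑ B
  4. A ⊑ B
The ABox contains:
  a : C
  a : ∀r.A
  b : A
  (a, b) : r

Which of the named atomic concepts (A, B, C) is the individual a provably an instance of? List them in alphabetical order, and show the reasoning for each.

{B, C}

1. a : A?  L(a) = {C, ∀r.A} ∪ {¬A}
   apply at a: C⊑∀r.¬C; ∀r.A⊑B
   open: L(a) ⊇ {B, C, ¬A, ∀r.A, ∀r.¬C} — a ∉ A possible
2. a : B?  L(a) = {C, ∀r.A} ∪ {¬B}
   clash {B, ¬B} at a — a ∈ B
3. a : C?  L(a) = {C, ∀r.A} ∪ {¬C}
   clash {C, ¬C} at a — a ∈ C
4. Entailed for a: {B, C}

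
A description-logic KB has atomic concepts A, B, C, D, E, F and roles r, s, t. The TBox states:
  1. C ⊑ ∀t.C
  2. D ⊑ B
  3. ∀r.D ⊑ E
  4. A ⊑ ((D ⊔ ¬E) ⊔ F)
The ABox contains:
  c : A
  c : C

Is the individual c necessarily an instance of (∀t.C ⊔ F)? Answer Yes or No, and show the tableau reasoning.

Yes

1. c : (∀t.C ⊔ F)?  L(c) = {A, C} ∪ {(∃t.¬C ⊓ ¬F)}
   clash {F, ¬F} at c — c ∈ (∀t.C ⊔ F)
2. Hence c : (∀t.C ⊔ F): entailed.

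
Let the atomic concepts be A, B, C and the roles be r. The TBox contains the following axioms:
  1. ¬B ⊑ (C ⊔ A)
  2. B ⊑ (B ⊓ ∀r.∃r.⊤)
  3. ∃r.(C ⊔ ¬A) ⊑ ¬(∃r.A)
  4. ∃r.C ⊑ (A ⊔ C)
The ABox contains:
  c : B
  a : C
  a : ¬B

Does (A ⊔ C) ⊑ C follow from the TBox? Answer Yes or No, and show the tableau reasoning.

No

1. (A ⊔ C) ⊑ C  ⇔  ((A ⊔ C) ⊓ ¬C) unsat w.r.t. T
   open: L(x₀) ⊇ {A, B, ¬C, ∀r.(¬C ⊓ A), ∀r.∃r.⊤}
2. Hence (A ⊔ C) ⊑ C: not entailed.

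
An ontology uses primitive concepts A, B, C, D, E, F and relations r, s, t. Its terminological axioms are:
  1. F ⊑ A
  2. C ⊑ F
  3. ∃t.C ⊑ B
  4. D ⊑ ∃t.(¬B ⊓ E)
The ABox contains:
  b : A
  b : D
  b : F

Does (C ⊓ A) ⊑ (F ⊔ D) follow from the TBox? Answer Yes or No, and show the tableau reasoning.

Yes

1. (C ⊓ A) ⊑ (F ⊔ D)  ⇔  ((C ⊓ A) ⊓ (¬F ⊓ ¬D)) unsat w.r.t. T
   all branches close; clash {F, ¬F} at x₀
2. Hence (C ⊓ A) ⊑ (F ⊔ D): entailed.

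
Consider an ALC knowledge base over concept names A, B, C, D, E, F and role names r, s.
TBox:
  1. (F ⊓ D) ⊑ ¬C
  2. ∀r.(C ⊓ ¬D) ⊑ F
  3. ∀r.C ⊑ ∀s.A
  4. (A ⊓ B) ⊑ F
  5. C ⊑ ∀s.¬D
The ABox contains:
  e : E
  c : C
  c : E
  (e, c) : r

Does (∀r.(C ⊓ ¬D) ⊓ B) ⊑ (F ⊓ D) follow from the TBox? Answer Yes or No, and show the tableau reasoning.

1. (∀r.(C ⊓ ¬D) ⊓ B) ⊑ (F ⊓ D)  ⇔  ((∀r.(C ⊓ ¬D) ⊓ B) ⊓ (¬F ⊔ ¬D)) unsat w.r.t. T
   apply at x₀: ∀r.(C ⊓ ¬D)⊑F
   open: L(x₀) ⊇ {B, F, ¬A, ¬C, ¬D, …}
2. Hence (∀r.(C ⊓ ¬D) ⊓ B) ⊑ (F ⊓ D): not entailed.

No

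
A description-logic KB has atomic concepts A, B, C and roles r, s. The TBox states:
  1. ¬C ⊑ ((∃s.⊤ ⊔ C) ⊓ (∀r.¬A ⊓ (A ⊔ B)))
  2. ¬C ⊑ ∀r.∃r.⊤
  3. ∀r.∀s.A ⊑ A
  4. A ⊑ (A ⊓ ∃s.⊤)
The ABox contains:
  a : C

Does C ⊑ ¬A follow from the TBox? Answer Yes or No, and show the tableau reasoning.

1. C ⊑ ¬A  ⇔  (C ⊓ A) unsat w.r.t. T
   apply at x₀: A⊑(A ⊓ ∃s.⊤)
   open: L(x₀) ⊇ {A, C, ∃s.⊤} (+ ∃-successors)
2. Hence C ⊑ ¬A: not entailed.

No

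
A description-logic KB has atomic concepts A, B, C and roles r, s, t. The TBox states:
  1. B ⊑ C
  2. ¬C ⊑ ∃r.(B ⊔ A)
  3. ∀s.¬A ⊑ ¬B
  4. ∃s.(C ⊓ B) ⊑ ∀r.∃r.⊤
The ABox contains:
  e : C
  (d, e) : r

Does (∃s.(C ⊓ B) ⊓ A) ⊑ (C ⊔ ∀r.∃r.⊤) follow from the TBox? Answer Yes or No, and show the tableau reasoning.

1. (∃s.(C ⊓ B) ⊓ A) ⊑ (C ⊔ ∀r.∃r.⊤)  ⇔  ((∃s.(C ⊓ B) ⊓ A) ⊓ (¬C ⊓ ∃r.∀r.⊥)) unsat w.r.t. T
   all branches close; clash {C, ¬C} at x₀
2. Hence (∃s.(C ⊓ B) ⊓ A) ⊑ (C ⊔ ∀r.∃r.⊤): entailed.

Yes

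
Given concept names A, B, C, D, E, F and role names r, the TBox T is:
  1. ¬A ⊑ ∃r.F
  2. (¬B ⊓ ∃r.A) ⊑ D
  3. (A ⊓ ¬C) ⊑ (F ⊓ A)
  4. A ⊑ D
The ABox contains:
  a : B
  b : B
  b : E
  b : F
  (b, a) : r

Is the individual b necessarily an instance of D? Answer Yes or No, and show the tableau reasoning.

1. b : D?  L(b) = {B, E, F} ∪ {¬D}
   open: L(b) ⊇ {B, E, F, ¬A, ¬D, …} (+ ∃-successors) — b ∉ D possible
2. Hence b : D: not entailed.

No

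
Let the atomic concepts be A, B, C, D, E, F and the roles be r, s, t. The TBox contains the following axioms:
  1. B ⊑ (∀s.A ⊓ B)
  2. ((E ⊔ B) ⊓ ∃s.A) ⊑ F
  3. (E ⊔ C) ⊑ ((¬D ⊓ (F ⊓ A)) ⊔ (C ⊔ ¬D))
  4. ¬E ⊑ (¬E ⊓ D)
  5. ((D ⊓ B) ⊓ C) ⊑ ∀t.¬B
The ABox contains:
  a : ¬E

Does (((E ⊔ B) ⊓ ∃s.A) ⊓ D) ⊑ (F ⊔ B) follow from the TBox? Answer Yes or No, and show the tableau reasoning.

Yes

1. (((E ⊔ B) ⊓ ∃s.A) ⊓ D) ⊑ (F ⊔ B)  ⇔  ((((E ⊔ B) ⊓ ∃s.A) ⊓ D) ⊓ (¬F ⊓ ¬B)) unsat w.r.t. T
   all branches close; clash {B, ¬B} at x₀
2. Hence (((E ⊔ B) ⊓ ∃s.A) ⊓ D) ⊑ (F ⊔ B): entailed.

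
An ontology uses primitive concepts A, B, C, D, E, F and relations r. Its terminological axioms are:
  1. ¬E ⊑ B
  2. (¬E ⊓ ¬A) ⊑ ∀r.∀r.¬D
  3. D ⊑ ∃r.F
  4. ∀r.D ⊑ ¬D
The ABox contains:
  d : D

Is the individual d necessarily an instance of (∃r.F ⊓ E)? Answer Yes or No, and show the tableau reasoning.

No

1. d : (∃r.F ⊓ E)?  L(d) = {D} ∪ {(∀r.¬F ⊔ ¬E)}
   apply at d: D⊑∃r.F
   open: L(d) ⊇ {A, B, D, ¬E, ∃r.F, …} (+ ∃-successors) — d ∉ (∃r.F ⊓ E) possible
2. Hence d : (∃r.F ⊓ E): not entailed.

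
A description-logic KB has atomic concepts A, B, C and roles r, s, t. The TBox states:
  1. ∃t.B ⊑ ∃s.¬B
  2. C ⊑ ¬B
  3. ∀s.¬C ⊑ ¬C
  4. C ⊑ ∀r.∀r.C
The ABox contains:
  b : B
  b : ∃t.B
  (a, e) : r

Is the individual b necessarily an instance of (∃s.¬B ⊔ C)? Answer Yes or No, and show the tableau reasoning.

1. b : (∃s.¬B ⊔ C)?  L(b) = {B, ∃t.B} ∪ {(∀s.B ⊓ ¬C)}
   clash {B, ¬B} at an ∃-successor — b ∈ (∃s.¬B ⊔ C)
2. Hence b : (∃s.¬B ⊔ C): entailed.

Yes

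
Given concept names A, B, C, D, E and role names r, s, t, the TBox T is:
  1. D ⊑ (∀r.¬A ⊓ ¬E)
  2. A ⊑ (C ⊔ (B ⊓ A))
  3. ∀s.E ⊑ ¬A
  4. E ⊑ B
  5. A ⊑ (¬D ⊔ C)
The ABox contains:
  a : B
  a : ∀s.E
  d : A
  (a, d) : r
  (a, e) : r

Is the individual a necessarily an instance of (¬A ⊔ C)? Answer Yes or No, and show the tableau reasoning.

Yes

1. a : (¬A ⊔ C)?  L(a) = {B, ∀s.E} ∪ {(A ⊓ ¬C)}
   clash {C, ¬C} at a — a ∈ (¬A ⊔ C)
2. Hence a : (¬A ⊔ C): entailed.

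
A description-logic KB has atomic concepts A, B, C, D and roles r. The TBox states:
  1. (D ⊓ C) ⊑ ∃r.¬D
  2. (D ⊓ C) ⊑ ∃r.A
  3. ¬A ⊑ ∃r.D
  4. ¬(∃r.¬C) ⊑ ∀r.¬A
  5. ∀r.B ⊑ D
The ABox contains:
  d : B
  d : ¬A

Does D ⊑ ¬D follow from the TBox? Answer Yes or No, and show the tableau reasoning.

1. D ⊑ ¬D  ⇔  (D ⊓ D) unsat w.r.t. T
   open: L(x₀) ⊇ {A, D, ¬C, ∃r.¬C} (+ ∃-successors)
2. Hence D ⊑ ¬D: not entailed.

No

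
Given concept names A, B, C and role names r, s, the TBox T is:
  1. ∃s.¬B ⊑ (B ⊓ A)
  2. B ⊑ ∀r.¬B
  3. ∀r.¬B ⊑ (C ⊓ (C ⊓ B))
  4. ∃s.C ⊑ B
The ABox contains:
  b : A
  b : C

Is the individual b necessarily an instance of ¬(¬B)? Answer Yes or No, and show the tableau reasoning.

No

1. b : ¬(¬B)?  L(b) = {A, C} ∪ {¬B}
   open: L(b) ⊇ {A, C, ¬B, ∀s.B, ∀s.¬C, …} (+ ∃-successors) — b ∉ ¬(¬B) possible
2. Hence b : ¬(¬B): not entailed.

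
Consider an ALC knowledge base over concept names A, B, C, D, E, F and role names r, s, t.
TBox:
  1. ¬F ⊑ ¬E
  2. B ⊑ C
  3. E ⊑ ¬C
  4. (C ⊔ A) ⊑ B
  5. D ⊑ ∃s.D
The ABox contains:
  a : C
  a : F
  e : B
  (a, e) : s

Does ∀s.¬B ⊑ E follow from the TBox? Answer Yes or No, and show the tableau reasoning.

1. ∀s.¬B ⊑ E  ⇔  (∀s.¬B ⊓ ¬E) unsat w.r.t. T
   open: L(x₀) ⊇ {¬A, ¬B, ¬C, ¬D, ¬E, …}
2. Hence ∀s.¬B ⊑ E: not entailed.

No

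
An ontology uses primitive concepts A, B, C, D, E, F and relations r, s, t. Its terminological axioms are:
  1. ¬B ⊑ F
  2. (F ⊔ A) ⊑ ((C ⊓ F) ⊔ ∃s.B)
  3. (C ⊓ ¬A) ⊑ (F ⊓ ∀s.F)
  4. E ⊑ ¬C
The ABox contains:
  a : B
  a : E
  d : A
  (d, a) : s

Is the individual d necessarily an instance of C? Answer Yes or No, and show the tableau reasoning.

1. d : C?  L(d) = {A} ∪ {¬C}
   open: L(d) ⊇ {A, B, ¬C, ∃s.B} (+ ∃-successors) — d ∉ C possible
2. Hence d : C: not entailed.

No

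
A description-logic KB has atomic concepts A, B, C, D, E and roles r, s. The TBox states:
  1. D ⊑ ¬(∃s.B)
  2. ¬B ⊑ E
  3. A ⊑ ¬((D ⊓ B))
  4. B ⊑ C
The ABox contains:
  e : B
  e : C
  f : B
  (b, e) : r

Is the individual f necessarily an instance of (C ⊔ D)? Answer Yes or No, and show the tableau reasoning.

1. f : (C ⊔ D)?  L(f) = {B} ∪ {(¬C ⊓ ¬D)}
   clash {C, ¬C} at f — f ∈ (C ⊔ D)
2. Hence f : (C ⊔ D): entailed.

Yes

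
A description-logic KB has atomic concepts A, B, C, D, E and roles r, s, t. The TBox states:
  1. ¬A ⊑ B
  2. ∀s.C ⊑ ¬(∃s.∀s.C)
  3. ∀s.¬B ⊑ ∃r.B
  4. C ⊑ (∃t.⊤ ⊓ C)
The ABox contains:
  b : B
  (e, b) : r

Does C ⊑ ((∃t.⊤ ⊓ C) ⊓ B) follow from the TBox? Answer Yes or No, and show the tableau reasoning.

1. C ⊑ ((∃t.⊤ ⊓ C) ⊓ B)  ⇔  (C ⊓ ((∀t.⊥ ⊔ ¬C) ⊔ ¬B)) unsat w.r.t. T
   apply at x₀: C⊑(∃t.⊤ ⊓ C)
   open: L(x₀) ⊇ {A, C, ¬B, ∃s.B, ∃s.¬C, …} (+ ∃-successors)
2. Hence C ⊑ ((∃t.⊤ ⊓ C) ⊓ B): not entailed.

No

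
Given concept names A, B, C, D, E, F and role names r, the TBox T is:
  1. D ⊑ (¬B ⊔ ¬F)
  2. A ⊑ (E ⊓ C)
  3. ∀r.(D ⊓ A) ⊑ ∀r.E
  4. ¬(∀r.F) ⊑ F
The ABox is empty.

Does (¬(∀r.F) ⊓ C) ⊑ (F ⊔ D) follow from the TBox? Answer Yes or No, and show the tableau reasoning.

Yes

1. (¬(∀r.F) ⊓ C) ⊑ (F ⊔ D)  ⇔  ((∃r.¬F ⊓ C) ⊓ (¬F ⊓ ¬D)) unsat w.r.t. T
   all branches close; clash {F, ¬F} at x₀
2. Hence (¬(∀r.F) ⊓ C) ⊑ (F ⊔ D): entailed.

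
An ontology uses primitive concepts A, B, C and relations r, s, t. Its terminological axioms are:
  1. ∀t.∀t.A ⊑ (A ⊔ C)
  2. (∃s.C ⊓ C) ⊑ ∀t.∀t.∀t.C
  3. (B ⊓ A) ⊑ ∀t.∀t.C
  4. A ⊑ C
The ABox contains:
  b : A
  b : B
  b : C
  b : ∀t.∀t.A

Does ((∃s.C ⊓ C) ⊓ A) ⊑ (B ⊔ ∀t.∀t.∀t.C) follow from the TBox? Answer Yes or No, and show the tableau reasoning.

Yes

1. ((∃s.C ⊓ C) ⊓ A) ⊑ (B ⊔ ∀t.∀t.∀t.C)  ⇔  (((∃s.C ⊓ C) ⊓ A) ⊓ (¬B ⊓ ∃t.∃t.∃t.¬C)) unsat w.r.t. T
   all branches close; clash {C, ¬C} at an ∃-successor
2. Hence ((∃s.C ⊓ C) ⊓ A) ⊑ (B ⊔ ∀t.∀t.∀t.C): entailed.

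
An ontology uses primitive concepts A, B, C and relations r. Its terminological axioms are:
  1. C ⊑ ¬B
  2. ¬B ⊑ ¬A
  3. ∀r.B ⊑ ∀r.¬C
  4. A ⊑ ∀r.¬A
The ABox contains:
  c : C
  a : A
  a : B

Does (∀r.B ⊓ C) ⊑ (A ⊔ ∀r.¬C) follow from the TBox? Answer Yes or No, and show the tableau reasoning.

Yes

1. (∀r.B ⊓ C) ⊑ (A ⊔ ∀r.¬C)  ⇔  ((∀r.B ⊓ C) ⊓ (¬A ⊓ ∃r.C)) unsat w.r.t. T
   all branches close; clash {C, ¬C} at an ∃-successor
2. Hence (∀r.B ⊓ C) ⊑ (A ⊔ ∀r.¬C): entailed.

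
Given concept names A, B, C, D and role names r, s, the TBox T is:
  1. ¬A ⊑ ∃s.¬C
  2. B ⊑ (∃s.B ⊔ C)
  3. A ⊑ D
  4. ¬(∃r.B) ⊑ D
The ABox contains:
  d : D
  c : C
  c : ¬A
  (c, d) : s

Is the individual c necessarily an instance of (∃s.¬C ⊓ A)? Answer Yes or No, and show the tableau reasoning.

No

1. c : (∃s.¬C ⊓ A)?  L(c) = {C, ¬A} ∪ {(∀s.C ⊔ ¬A)}
   apply at c: ¬A⊑∃s.¬C
   open: L(c) ⊇ {C, ¬A, ¬B, ∃r.B, ∃s.¬C} (+ ∃-successors) — c ∉ (∃s.¬C ⊓ A) possible
2. Hence c : (∃s.¬C ⊓ A): not entailed.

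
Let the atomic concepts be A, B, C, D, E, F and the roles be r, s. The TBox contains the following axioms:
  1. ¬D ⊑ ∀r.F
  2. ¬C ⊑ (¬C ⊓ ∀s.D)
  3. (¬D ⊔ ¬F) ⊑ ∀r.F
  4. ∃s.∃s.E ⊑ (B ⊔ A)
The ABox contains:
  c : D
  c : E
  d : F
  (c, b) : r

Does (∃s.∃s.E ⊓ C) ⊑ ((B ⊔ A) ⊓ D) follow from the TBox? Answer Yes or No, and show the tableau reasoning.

No

1. (∃s.∃s.E ⊓ C) ⊑ ((B ⊔ A) ⊓ D)  ⇔  ((∃s.∃s.E ⊓ C) ⊓ ((¬B ⊓ ¬A) ⊔ ¬D)) unsat w.r.t. T
   apply at x₀: ∃s.∃s.E⊑(B ⊔ A)
   open: L(x₀) ⊇ {B, C, ¬D, ∀r.F, ∃s.∃s.E} (+ ∃-successors)
2. Hence (∃s.∃s.E ⊓ C) ⊑ ((B ⊔ A) ⊓ D): not entailed.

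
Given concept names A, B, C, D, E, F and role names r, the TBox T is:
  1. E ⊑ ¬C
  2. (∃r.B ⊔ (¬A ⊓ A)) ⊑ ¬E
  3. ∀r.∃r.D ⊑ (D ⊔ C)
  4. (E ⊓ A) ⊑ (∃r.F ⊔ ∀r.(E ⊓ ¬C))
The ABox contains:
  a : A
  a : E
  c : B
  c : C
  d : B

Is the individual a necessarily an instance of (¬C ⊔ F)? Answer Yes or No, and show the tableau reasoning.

1. a : (¬C ⊔ F)?  L(a) = {A, E} ∪ {(C ⊓ ¬F)}
   clash {C, ¬C} at a — a ∈ (¬C ⊔ F)
2. Hence a : (¬C ⊔ F): entailed.

Yes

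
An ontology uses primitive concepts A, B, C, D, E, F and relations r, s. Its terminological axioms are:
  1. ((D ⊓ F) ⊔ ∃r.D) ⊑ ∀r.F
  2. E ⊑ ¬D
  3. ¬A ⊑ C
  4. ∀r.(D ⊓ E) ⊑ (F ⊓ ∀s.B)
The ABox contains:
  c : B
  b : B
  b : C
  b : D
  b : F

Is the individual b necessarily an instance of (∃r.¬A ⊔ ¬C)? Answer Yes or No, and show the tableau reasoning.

No

1. b : (∃r.¬A ⊔ ¬C)?  L(b) = {B, C, D, F} ∪ {(∀r.A ⊓ C)}
   open: L(b) ⊇ {B, C, D, F, ¬E, …} (+ ∃-successors) — b ∉ (∃r.¬A ⊔ ¬C) possible
2. Hence b : (∃r.¬A ⊔ ¬C): not entailed.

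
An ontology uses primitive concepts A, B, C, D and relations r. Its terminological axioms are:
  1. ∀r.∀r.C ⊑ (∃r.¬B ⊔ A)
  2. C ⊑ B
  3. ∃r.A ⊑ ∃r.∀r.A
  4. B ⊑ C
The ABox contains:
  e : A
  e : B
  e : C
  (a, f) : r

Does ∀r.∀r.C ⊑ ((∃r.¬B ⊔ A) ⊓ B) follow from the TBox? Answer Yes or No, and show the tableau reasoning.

No

1. ∀r.∀r.C ⊑ ((∃r.¬B ⊔ A) ⊓ B)  ⇔  (∀r.∀r.C ⊓ ((∀r.B ⊓ ¬A) ⊔ ¬B)) unsat w.r.t. T
   apply at x₀: ∀r.∀r.C⊑(∃r.¬B ⊔ A)
   open: L(x₀) ⊇ {¬B, ¬C, ∀r.¬A, ∀r.∀r.C, ∃r.¬B} (+ ∃-successors)
2. Hence ∀r.∀r.C ⊑ ((∃r.¬B ⊔ A) ⊓ B): not entailed.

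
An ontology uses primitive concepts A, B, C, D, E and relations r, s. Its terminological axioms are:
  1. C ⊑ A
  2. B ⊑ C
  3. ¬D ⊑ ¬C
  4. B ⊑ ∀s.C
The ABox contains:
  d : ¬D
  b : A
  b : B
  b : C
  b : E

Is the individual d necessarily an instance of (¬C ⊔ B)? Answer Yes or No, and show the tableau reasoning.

Yes

1. d : (¬C ⊔ B)?  L(d) = {¬D} ∪ {(C ⊓ ¬B)}
   clash {C, ¬C} at d — d ∈ (¬C ⊔ B)
2. Hence d : (¬C ⊔ B): entailed.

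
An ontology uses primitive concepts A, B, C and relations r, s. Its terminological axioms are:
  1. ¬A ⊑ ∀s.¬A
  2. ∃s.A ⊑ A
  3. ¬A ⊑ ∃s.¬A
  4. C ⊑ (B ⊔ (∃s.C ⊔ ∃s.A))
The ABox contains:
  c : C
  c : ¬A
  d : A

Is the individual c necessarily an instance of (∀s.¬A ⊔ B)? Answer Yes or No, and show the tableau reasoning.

1. c : (∀s.¬A ⊔ B)?  L(c) = {C, ¬A} ∪ {(∃s.A ⊓ ¬B)}
   clash {A, ¬A} at an ∃-successor — c ∈ (∀s.¬A ⊔ B)
2. Hence c : (∀s.¬A ⊔ B): entailed.

Yes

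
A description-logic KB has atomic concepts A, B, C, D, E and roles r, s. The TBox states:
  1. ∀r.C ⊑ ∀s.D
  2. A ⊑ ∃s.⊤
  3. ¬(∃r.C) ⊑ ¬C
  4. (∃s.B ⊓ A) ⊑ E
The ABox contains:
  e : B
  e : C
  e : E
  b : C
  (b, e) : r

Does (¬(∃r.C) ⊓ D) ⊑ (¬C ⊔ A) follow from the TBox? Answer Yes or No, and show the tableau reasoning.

Yes

1. (¬(∃r.C) ⊓ D) ⊑ (¬C ⊔ A)  ⇔  ((∀r.¬C ⊓ D) ⊓ (C ⊓ ¬A)) unsat w.r.t. T
   all branches close; clash {C, ¬C} at x₀
2. Hence (¬(∃r.C) ⊓ D) ⊑ (¬C ⊔ A): entailed.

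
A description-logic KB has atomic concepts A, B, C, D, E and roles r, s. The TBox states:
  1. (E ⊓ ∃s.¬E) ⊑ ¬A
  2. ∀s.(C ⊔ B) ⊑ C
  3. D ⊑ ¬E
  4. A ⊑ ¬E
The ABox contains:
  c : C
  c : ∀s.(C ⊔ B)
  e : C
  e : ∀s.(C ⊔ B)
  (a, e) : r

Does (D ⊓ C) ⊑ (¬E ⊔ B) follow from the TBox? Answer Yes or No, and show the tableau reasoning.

1. (D ⊓ C) ⊑ (¬E ⊔ B)  ⇔  ((D ⊓ C) ⊓ (E ⊓ ¬B)) unsat w.r.t. T
   all branches close; clash {E, ¬E} at x₀
2. Hence (D ⊓ C) ⊑ (¬E ⊔ B): entailed.

Yes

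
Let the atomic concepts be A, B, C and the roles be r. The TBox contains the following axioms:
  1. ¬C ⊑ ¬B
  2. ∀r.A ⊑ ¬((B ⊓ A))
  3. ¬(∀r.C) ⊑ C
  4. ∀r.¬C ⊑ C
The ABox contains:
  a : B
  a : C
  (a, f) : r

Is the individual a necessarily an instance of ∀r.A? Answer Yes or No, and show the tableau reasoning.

1. a : ∀r.A?  L(a) = {B, C} ∪ {∃r.¬A}
   open: L(a) ⊇ {B, C, ∃r.¬A} (+ ∃-successors) — a ∉ ∀r.A possible
2. Hence a : ∀r.A: not entailed.

No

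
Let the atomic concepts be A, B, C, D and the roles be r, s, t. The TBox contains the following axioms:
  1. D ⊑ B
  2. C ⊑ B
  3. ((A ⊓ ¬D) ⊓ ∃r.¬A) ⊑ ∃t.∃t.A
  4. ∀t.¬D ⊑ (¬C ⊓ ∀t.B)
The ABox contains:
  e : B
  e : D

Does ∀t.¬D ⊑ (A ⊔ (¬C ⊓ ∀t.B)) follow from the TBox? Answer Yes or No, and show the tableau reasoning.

Yes

1. ∀t.¬D ⊑ (A ⊔ (¬C ⊓ ∀t.B))  ⇔  (∀t.¬D ⊓ (¬A ⊓ (C ⊔ ∃t.¬B))) unsat w.r.t. T
   all branches close; clash {B, ¬B} at an ∃-successor
2. Hence ∀t.¬D ⊑ (A ⊔ (¬C ⊓ ∀t.B)): entailed.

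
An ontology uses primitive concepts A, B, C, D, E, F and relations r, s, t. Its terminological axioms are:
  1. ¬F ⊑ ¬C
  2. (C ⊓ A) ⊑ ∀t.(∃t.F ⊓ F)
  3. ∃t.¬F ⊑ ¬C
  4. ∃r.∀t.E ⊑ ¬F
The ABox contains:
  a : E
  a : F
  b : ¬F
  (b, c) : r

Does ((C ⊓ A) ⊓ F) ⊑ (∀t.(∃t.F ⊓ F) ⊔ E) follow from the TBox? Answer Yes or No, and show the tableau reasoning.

1. ((C ⊓ A) ⊓ F) ⊑ (∀t.(∃t.F ⊓ F) ⊔ E)  ⇔  (((C ⊓ A) ⊓ F) ⊓ (∃t.(∀t.¬F ⊔ ¬F) ⊓ ¬E)) unsat w.r.t. T
   all branches close; clash {C, ¬C} at x₀
2. Hence ((C ⊓ A) ⊓ F) ⊑ (∀t.(∃t.F ⊓ F) ⊔ E): entailed.

Yes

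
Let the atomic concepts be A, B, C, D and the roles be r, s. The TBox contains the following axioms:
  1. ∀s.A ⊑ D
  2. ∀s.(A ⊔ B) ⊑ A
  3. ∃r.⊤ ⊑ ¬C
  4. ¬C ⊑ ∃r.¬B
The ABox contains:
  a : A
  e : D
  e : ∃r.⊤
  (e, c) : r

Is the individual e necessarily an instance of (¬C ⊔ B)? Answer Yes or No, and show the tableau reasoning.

Yes

1. e : (¬C ⊔ B)?  L(e) = {D, ∃r.⊤} ∪ {(C ⊓ ¬B)}
   clash {C, ¬C} at e — e ∈ (¬C ⊔ B)
2. Hence e : (¬C ⊔ B): entailed.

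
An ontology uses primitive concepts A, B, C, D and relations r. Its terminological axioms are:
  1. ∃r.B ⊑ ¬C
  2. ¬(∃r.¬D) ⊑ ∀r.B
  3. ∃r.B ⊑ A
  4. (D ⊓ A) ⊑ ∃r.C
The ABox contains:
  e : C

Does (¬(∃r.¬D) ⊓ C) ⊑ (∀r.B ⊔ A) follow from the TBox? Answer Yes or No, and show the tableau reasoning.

Yes

1. (¬(∃r.¬D) ⊓ C) ⊑ (∀r.B ⊔ A)  ⇔  ((∀r.D ⊓ C) ⊓ (∃r.¬B ⊓ ¬A)) unsat w.r.t. T
   all branches close; clash {A, ¬A} at x₀
2. Hence (¬(∃r.¬D) ⊓ C) ⊑ (∀r.B ⊔ A): entailed.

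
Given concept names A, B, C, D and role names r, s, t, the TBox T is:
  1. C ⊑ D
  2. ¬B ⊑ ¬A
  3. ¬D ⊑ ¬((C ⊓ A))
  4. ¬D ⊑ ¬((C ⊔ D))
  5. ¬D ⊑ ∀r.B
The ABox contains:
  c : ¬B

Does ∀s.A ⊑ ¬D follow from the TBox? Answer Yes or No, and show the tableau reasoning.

1. ∀s.A ⊑ ¬D  ⇔  (∀s.A ⊓ D) unsat w.r.t. T
   open: L(x₀) ⊇ {B, D, ∀s.A}
2. Hence ∀s.A ⊑ ¬D: not entailed.

No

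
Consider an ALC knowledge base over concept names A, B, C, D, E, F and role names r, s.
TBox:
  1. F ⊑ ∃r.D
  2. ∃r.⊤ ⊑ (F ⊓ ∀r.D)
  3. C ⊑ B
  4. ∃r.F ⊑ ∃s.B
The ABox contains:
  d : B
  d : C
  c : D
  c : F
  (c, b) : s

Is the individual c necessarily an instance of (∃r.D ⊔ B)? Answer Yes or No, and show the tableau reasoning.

1. c : (∃r.D ⊔ B)?  L(c) = {D, F} ∪ {(∀r.¬D ⊓ ¬B)}
   clash {B, ¬B} at c — c ∈ (∃r.D ⊔ B)
2. Hence c : (∃r.D ⊔ B): entailed.

Yes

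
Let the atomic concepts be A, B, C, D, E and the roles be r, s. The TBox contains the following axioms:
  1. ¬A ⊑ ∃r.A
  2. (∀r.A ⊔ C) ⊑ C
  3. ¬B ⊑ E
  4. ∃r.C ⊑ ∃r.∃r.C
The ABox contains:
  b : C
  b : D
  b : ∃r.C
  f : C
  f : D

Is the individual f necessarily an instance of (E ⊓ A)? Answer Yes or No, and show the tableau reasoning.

No

1. f : (E ⊓ A)?  L(f) = {C, D} ∪ {(¬E ⊔ ¬A)}
   open: L(f) ⊇ {A, B, C, D, ¬E, …} — f ∉ (E ⊓ A) possible
2. Hence f : (E ⊓ A): not entailed.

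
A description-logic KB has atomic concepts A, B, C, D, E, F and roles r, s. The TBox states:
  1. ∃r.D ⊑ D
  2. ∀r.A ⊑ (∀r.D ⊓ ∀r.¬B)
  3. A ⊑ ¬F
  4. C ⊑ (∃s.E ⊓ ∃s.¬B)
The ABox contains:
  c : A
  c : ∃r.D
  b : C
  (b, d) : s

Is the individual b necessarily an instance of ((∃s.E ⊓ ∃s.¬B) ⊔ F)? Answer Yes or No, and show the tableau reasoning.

Yes

1. b : ((∃s.E ⊓ ∃s.¬B) ⊔ F)?  L(b) = {C} ∪ {((∀s.¬E ⊔ ∀s.B) ⊓ ¬F)}
   clash {B, ¬B} at an ∃-successor — b ∈ ((∃s.E ⊓ ∃s.¬B) ⊔ F)
2. Hence b : ((∃s.E ⊓ ∃s.¬B) ⊔ F): entailed.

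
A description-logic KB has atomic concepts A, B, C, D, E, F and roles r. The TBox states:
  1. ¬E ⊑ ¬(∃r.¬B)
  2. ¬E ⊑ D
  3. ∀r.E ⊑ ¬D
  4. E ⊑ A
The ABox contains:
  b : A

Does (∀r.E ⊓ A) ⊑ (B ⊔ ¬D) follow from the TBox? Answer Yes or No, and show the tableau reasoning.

Yes

1. (∀r.E ⊓ A) ⊑ (B ⊔ ¬D)  ⇔  ((∀r.E ⊓ A) ⊓ (¬B ⊓ D)) unsat w.r.t. T
   all branches close; clash {D, ¬D} at x₀
2. Hence (∀r.E ⊓ A) ⊑ (B ⊔ ¬D): entailed.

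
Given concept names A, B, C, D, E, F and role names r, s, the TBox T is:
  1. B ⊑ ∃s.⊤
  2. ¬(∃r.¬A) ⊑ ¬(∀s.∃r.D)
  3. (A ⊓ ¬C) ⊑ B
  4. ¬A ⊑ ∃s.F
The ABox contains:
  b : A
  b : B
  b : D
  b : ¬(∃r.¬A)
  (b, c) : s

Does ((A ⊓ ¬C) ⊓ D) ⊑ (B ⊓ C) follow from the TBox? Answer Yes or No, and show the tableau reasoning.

1. ((A ⊓ ¬C) ⊓ D) ⊑ (B ⊓ C)  ⇔  (((A ⊓ ¬C) ⊓ D) ⊓ (¬B ⊔ ¬C)) unsat w.r.t. T
   apply at x₀: (A ⊓ ¬C)⊑B
   open: L(x₀) ⊇ {A, B, D, ¬C, ∃r.¬A, …} (+ ∃-successors)
2. Hence ((A ⊓ ¬C) ⊓ D) ⊑ (B ⊓ C): not entailed.

No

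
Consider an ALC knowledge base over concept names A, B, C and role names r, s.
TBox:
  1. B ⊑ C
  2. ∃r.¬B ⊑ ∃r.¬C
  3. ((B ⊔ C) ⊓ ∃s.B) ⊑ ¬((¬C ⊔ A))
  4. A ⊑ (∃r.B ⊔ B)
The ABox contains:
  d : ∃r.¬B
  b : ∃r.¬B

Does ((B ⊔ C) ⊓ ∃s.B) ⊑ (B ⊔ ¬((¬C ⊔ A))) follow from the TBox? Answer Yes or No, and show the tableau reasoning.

Yes

1. ((B ⊔ C) ⊓ ∃s.B) ⊑ (B ⊔ ¬((¬C ⊔ A)))  ⇔  (((B ⊔ C) ⊓ ∃s.B) ⊓ (¬B ⊓ (¬C ⊔ A))) unsat w.r.t. T
   all branches close; clash {B, ¬B} at x₀
2. Hence ((B ⊔ C) ⊓ ∃s.B) ⊑ (B ⊔ ¬((¬C ⊔ A))): entailed.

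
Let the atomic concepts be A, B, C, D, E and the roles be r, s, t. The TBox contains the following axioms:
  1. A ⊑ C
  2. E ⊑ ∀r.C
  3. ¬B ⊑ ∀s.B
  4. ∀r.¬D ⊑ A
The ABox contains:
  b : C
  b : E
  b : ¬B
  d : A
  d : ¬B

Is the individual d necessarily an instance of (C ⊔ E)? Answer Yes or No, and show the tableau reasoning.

1. d : (C ⊔ E)?  L(d) = {A, ¬B} ∪ {(¬C ⊓ ¬E)}
   clash {C, ¬C} at d — d ∈ (C ⊔ E)
2. Hence d : (C ⊔ E): entailed.

Yes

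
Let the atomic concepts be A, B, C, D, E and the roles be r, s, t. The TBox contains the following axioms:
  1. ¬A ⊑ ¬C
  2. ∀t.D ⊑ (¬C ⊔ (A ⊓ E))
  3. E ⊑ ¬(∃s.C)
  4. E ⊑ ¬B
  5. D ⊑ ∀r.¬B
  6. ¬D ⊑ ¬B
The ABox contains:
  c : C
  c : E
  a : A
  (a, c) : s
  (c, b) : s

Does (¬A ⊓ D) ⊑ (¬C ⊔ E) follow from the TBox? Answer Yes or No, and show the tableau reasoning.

Yes

1. (¬A ⊓ D) ⊑ (¬C ⊔ E)  ⇔  ((¬A ⊓ D) ⊓ (C ⊓ ¬E)) unsat w.r.t. T
   all branches close; clash {C, ¬C} at x₀
2. Hence (¬A ⊓ D) ⊑ (¬C ⊔ E): entailed.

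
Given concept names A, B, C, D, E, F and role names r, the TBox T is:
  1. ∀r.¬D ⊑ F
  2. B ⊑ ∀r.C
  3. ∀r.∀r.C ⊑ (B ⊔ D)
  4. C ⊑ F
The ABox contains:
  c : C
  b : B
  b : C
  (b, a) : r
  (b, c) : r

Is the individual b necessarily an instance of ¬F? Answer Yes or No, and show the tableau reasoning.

No

1. b : ¬F?  L(b) = {B, C} ∪ {F}
   apply at b: B⊑∀r.C
   open: L(b) ⊇ {B, C, F, ∀r.C, ∃r.∃r.¬C} (+ ∃-successors) — b ∉ ¬F possible
2. Hence b : ¬F: not entailed.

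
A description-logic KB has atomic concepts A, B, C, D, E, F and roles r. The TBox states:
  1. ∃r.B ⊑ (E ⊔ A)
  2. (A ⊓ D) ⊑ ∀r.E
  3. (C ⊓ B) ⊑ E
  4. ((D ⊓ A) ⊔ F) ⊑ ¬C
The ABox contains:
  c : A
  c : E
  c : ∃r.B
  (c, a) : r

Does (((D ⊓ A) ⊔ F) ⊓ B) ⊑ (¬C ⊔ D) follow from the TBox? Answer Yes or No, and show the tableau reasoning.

Yes

1. (((D ⊓ A) ⊔ F) ⊓ B) ⊑ (¬C ⊔ D)  ⇔  ((((D ⊓ A) ⊔ F) ⊓ B) ⊓ (C ⊓ ¬D)) unsat w.r.t. T
   all branches close; clash {C, ¬C} at x₀
2. Hence (((D ⊓ A) ⊔ F) ⊓ B) ⊑ (¬C ⊔ D): entailed.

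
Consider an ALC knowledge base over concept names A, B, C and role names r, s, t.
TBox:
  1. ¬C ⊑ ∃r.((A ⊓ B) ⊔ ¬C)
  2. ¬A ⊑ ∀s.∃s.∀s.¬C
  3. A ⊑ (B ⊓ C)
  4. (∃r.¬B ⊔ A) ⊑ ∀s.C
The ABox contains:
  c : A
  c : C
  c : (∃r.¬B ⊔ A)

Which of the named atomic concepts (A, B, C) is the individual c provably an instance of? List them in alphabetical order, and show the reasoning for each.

1. c : A?  L(c) = {A, C, (∃r.¬B ⊔ A)} ∪ {¬A}
   clash {A, ¬A} at c — c ∈ A
2. c : B?  L(c) = {A, C, (∃r.¬B ⊔ A)} ∪ {¬B}
   clash {B, ¬B} at c — c ∈ B
3. c : C?  L(c) = {A, C, (∃r.¬B ⊔ A)} ∪ {¬C}
   clash {C, ¬C} at c — c ∈ C
4. Entailed for c: {A, B, C}

{A, B, C}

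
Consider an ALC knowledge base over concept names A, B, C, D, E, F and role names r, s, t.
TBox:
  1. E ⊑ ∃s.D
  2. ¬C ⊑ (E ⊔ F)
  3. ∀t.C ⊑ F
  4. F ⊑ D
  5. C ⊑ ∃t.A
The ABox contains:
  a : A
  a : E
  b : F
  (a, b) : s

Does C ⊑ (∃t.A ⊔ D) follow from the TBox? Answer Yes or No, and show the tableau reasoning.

Yes

1. C ⊑ (∃t.A ⊔ D)  ⇔  (C ⊓ (∀t.¬A ⊓ ¬D)) unsat w.r.t. T
   all branches close; clash {D, ¬D} at x₀
2. Hence C ⊑ (∃t.A ⊔ D): entailed.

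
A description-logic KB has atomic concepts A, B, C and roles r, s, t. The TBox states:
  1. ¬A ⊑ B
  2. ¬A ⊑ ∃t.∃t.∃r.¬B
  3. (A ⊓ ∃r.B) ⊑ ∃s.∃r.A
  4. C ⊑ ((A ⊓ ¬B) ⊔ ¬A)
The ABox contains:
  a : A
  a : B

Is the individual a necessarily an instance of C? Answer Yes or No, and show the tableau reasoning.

1. a : C?  L(a) = {A, B} ∪ {¬C}
   open: L(a) ⊇ {A, B, ¬C, ∀r.¬B} — a ∉ C possible
2. Hence a : C: not entailed.

No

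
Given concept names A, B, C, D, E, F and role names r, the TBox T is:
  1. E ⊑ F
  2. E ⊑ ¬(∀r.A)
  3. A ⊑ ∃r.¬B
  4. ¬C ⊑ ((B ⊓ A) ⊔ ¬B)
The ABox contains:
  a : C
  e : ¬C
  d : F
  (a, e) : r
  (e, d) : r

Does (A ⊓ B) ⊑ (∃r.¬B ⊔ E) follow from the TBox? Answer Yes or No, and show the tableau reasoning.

Yes

1. (A ⊓ B) ⊑ (∃r.¬B ⊔ E)  ⇔  ((A ⊓ B) ⊓ (∀r.B ⊓ ¬E)) unsat w.r.t. T
   all branches close; clash {B, ¬B} at x₀
2. Hence (A ⊓ B) ⊑ (∃r.¬B ⊔ E): entailed.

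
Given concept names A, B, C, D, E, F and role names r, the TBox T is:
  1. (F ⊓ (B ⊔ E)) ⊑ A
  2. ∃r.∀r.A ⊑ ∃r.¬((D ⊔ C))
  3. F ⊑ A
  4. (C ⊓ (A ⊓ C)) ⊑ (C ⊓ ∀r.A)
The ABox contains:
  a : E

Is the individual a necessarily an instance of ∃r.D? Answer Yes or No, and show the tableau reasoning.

No

1. a : ∃r.D?  L(a) = {E} ∪ {∀r.¬D}
   open: L(a) ⊇ {E, ¬C, ¬F, ∀r.¬D, ∀r.∃r.¬A} — a ∉ ∃r.D possible
2. Hence a : ∃r.D: not entailed.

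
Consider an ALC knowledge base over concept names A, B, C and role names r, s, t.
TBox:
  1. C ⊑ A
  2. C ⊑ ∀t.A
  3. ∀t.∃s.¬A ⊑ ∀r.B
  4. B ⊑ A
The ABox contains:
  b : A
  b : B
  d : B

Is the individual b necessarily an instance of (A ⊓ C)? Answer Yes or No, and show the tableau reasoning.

1. b : (A ⊓ C)?  L(b) = {A, B} ∪ {(¬A ⊔ ¬C)}
   open: L(b) ⊇ {A, B, ¬C, ∃t.∀s.A} (+ ∃-successors) — b ∉ (A ⊓ C) possible
2. Hence b : (A ⊓ C): not entailed.

No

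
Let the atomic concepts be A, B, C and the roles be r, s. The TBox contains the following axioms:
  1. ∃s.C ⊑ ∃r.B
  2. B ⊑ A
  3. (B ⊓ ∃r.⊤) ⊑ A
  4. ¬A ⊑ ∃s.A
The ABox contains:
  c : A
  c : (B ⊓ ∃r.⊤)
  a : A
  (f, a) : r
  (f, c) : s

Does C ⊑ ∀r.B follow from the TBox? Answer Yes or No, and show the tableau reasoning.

No

1. C ⊑ ∀r.B  ⇔  (C ⊓ ∃r.¬B) unsat w.r.t. T
   open: L(x₀) ⊇ {A, C, ∀s.¬C, ∃r.¬B} (+ ∃-successors)
2. Hence C ⊑ ∀r.B: not entailed.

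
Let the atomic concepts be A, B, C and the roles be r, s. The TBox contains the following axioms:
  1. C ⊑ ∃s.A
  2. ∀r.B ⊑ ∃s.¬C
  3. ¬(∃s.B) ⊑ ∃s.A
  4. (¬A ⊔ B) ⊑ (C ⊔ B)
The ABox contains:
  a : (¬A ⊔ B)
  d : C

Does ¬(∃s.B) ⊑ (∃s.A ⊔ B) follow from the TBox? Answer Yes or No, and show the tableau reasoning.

Yes

1. ¬(∃s.B) ⊑ (∃s.A ⊔ B)  ⇔  (∀s.¬B ⊓ (∀s.¬A ⊓ ¬B)) unsat w.r.t. T
   all branches close; clash {B, ¬B} at x₀
2. Hence ¬(∃s.B) ⊑ (∃s.A ⊔ B): entailed.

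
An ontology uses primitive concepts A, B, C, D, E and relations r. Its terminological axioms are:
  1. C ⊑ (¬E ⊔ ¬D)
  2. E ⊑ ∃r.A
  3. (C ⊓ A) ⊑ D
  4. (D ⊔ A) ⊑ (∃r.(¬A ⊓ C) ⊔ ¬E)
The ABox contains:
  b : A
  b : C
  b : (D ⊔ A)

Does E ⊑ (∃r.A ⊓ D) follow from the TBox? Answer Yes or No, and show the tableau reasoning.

No

1. E ⊑ (∃r.A ⊓ D)  ⇔  (E ⊓ (∀r.¬A ⊔ ¬D)) unsat w.r.t. T
   apply at x₀: E⊑∃r.A
   open: L(x₀) ⊇ {E, ¬A, ¬C, ¬D, ∃r.A} (+ ∃-successors)
2. Hence E ⊑ (∃r.A ⊓ D): not entailed.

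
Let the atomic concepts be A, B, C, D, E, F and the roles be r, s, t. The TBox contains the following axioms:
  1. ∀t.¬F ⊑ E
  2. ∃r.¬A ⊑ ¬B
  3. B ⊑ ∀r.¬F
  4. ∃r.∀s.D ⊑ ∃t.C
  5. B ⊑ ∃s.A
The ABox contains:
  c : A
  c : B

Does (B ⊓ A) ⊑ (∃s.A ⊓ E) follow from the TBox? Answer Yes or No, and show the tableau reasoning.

1. (B ⊓ A) ⊑ (∃s.A ⊓ E)  ⇔  ((B ⊓ A) ⊓ (∀s.¬A ⊔ ¬E)) unsat w.r.t. T
   apply at x₀: B⊑∀r.¬F; B⊑∃s.A
   open: L(x₀) ⊇ {A, B, ¬E, ∀r.A, ∀r.¬F, …} (+ ∃-successors)
2. Hence (B ⊓ A) ⊑ (∃s.A ⊓ E): not entailed.

No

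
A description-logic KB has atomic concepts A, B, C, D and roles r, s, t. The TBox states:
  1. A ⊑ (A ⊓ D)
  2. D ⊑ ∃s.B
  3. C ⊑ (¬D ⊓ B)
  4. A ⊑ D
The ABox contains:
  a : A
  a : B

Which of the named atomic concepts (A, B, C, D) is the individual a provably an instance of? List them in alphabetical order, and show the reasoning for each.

{A, B, D}

1. a : A?  L(a) = {A, B} ∪ {¬A}
   clash {A, ¬A} at a — a ∈ A
2. a : B?  L(a) = {A, B} ∪ {¬B}
   clash {B, ¬B} at a — a ∈ B
3. a : C?  L(a) = {A, B} ∪ {¬C}
   apply at a: A⊑(A ⊓ D); A⊑D
   open: L(a) ⊇ {A, B, D, ¬C, ∃s.B} (+ ∃-successors) — a ∉ C possible
4. a : D?  L(a) = {A, B} ∪ {¬D}
   clash {D, ¬D} at a — a ∈ D
5. Entailed for a: {A, B, D}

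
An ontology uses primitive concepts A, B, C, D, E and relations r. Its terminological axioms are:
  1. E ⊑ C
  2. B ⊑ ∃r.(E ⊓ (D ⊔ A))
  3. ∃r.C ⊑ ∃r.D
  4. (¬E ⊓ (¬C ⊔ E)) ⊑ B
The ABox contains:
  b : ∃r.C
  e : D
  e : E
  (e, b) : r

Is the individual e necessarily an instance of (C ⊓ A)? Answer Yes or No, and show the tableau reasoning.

No

1. e : (C ⊓ A)?  L(e) = {D, E} ∪ {(¬C ⊔ ¬A)}
   apply at e: E⊑C
   open: L(e) ⊇ {C, D, E, ¬A, ¬B, …} — e ∉ (C ⊓ A) possible
2. Hence e : (C ⊓ A): not entailed.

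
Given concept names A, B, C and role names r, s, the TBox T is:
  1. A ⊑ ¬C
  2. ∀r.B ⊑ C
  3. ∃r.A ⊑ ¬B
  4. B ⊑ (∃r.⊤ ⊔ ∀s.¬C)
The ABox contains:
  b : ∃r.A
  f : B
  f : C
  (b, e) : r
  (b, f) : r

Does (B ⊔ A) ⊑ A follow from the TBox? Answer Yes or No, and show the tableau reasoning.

No

1. (B ⊔ A) ⊑ A  ⇔  ((B ⊔ A) ⊓ ¬A) unsat w.r.t. T
   open: L(x₀) ⊇ {B, ¬A, ∀r.¬A, ∃r.¬B, ∃r.⊤} (+ ∃-successors)
2. Hence (B ⊔ A) ⊑ A: not entailed.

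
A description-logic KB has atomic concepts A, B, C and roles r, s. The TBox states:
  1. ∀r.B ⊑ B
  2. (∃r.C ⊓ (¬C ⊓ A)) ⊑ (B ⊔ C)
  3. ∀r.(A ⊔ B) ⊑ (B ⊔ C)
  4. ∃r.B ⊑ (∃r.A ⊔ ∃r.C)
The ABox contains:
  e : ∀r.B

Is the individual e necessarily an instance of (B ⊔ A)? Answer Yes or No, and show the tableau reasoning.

Yes

1. e : (B ⊔ A)?  L(e) = {∀r.B} ∪ {(¬B ⊓ ¬A)}
   clash {B, ¬B} at e — e ∈ (B ⊔ A)
2. Hence e : (B ⊔ A): entailed.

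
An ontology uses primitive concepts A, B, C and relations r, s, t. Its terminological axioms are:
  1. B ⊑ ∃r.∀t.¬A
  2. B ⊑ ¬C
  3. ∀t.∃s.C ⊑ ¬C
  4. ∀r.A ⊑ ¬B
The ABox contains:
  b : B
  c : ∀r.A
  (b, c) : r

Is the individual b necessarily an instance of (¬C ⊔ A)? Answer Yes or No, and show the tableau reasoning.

1. b : (¬C ⊔ A)?  L(b) = {B} ∪ {(C ⊓ ¬A)}
   clash {C, ¬C} at b — b ∈ (¬C ⊔ A)
2. Hence b : (¬C ⊔ A): entailed.

Yes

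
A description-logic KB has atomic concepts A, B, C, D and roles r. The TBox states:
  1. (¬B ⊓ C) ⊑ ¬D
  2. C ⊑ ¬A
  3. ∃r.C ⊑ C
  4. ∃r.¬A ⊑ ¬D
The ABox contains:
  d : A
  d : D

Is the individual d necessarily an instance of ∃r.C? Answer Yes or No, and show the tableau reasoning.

No

1. d : ∃r.C?  L(d) = {A, D} ∪ {∀r.¬C}
   open: L(d) ⊇ {A, D, ¬C, ∀r.A, ∀r.¬C} — d ∉ ∃r.C possible
2. Hence d : ∃r.C: not entailed.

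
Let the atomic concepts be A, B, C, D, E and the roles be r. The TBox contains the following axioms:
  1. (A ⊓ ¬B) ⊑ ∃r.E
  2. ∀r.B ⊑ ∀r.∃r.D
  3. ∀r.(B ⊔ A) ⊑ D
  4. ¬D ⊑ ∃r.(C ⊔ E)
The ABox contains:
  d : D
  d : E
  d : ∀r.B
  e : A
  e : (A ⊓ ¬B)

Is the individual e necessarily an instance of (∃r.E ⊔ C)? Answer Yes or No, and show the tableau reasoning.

1. e : (∃r.E ⊔ C)?  L(e) = {A, (A ⊓ ¬B)} ∪ {(∀r.¬E ⊓ ¬C)}
   clash {E, ¬E} at an ∃-successor — e ∈ (∃r.E ⊔ C)
2. Hence e : (∃r.E ⊔ C): entailed.

Yes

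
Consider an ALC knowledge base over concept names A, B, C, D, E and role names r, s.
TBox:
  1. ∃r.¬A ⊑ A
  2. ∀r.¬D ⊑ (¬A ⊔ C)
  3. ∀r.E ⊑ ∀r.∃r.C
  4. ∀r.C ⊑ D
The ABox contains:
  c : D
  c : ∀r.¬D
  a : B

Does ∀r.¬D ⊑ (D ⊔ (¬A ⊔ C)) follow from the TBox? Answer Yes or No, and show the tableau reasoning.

1. ∀r.¬D ⊑ (D ⊔ (¬A ⊔ C))  ⇔  (∀r.¬D ⊓ (¬D ⊓ (A ⊓ ¬C))) unsat w.r.t. T
   all branches close; clash {C, ¬C} at x₀
2. Hence ∀r.¬D ⊑ (D ⊔ (¬A ⊔ C)): entailed.

Yes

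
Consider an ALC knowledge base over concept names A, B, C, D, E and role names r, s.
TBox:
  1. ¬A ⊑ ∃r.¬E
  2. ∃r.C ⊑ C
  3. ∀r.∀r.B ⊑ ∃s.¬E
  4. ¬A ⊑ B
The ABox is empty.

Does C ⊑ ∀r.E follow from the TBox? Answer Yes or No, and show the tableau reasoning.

1. C ⊑ ∀r.E  ⇔  (C ⊓ ∃r.¬E) unsat w.r.t. T
   open: L(x₀) ⊇ {A, C, ∃r.¬E, ∃r.∃r.¬B} (+ ∃-successors)
2. Hence C ⊑ ∀r.E: not entailed.

No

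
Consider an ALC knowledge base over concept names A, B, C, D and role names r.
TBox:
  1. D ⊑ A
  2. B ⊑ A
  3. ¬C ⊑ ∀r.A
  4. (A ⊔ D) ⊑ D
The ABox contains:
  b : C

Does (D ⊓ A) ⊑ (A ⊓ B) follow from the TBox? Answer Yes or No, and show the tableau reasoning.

No

1. (D ⊓ A) ⊑ (A ⊓ B)  ⇔  ((D ⊓ A) ⊓ (¬A ⊔ ¬B)) unsat w.r.t. T
   open: L(x₀) ⊇ {A, C, D, ¬B}
2. Hence (D ⊓ A) ⊑ (A ⊓ B): not entailed.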